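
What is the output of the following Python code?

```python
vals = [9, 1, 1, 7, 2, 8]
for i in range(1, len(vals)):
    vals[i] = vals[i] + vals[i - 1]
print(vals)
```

[9, 10, 11, 18, 20, 28]

i=1: vals[1] = 1+9 = 10 → [9, 10, 1, 7, 2, 8]
i=2: vals[2] = 1+10 = 11 → [9, 10, 11, 7, 2, 8]
i=3: vals[3] = 7+11 = 18 → [9, 10, 11, 18, 2, 8]
i=4: vals[4] = 2+18 = 20 → [9, 10, 11, 18, 20, 8]
i=5: vals[5] = 8+20 = 28 → [9, 10, 11, 18, 20, 28]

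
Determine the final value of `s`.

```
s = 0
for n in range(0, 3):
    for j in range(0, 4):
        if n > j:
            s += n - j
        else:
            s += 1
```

n=0,j=0: not 0>0, s = 0+1 = 1
n=0,j=1: not 0>1, s = 1+1 = 2
n=0,j=2: not 0>2, s = 2+1 = 3
n=0,j=3: not 0>3, s = 3+1 = 4
n=1,j=0: 1>0, s = 4+1 = 5
n=1,j=1: not 1>1, s = 5+1 = 6
n=1,j=2: not 1>2, s = 6+1 = 7
n=1,j=3: not 1>3, s = 7+1 = 8
n=2,j=0: 2>0, s = 8+2 = 10
n=2,j=1: 2>1, s = 10+1 = 11
n=2,j=2: not 2>2, s = 11+1 = 12
n=2,j=3: not 2>3, s = 12+1 = 13

13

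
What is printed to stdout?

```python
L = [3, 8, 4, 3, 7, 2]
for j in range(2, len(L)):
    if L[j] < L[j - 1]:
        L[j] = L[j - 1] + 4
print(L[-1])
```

j=2: 4<8, L[2] = 8+4 = 12 → [3, 8, 12, 3, 7, 2]
j=3: 3<12, L[3] = 12+4 = 16 → [3, 8, 12, 16, 7, 2]
j=4: 7<16, L[4] = 16+4 = 20 → [3, 8, 12, 16, 20, 2]
j=5: 2<20, L[5] = 20+4 = 24 → [3, 8, 12, 16, 20, 24]

24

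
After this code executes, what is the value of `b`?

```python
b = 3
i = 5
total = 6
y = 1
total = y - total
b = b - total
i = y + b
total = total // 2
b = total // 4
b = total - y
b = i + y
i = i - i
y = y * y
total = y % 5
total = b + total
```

total = 1-6 = -5
b = 3-(-5) = 8
i = 1+8 = 9
total = (-5)//2 = -3
b = (-3)//4 = -1
b = (-3)-1 = -4
b = 9+1 = 10
i = 9-9 = 0
y = 1*1 = 1
total = 1%5 = 1
total = 10+1 = 11

10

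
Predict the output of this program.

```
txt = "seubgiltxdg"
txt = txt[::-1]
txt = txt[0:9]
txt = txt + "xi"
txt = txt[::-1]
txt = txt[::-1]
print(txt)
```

reverse → 'gdxtligbues'
slice [0:9] → 'gdxtligbu'
+ 'xi' → 'gdxtligbuxi'
reverse → 'ixubgiltxdg'
reverse → 'gdxtligbuxi'

gdxtligbuxi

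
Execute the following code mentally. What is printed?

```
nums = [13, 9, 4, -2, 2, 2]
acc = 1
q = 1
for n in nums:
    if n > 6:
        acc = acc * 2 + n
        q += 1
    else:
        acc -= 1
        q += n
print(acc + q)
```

44

n=13: >6, acc = 1*2+13 = 15; q=2
n=9: >6, acc = 15*2+9 = 39; q=3
n=4: not >6, acc = 39-1 = 38; q=7
n=-2: not >6, acc = 38-1 = 37; q=5
n=2: not >6, acc = 37-1 = 36; q=7
n=2: not >6, acc = 36-1 = 35; q=9
acc+q = 35+9 = 44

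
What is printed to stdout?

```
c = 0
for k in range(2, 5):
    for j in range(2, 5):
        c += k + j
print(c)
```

k=2,j=2: c = 0+4 = 4
k=2,j=3: c = 4+5 = 9
k=2,j=4: c = 9+6 = 15
k=3,j=2: c = 15+5 = 20
k=3,j=3: c = 20+6 = 26
k=3,j=4: c = 26+7 = 33
k=4,j=2: c = 33+6 = 39
k=4,j=3: c = 39+7 = 46
k=4,j=4: c = 46+8 = 54

54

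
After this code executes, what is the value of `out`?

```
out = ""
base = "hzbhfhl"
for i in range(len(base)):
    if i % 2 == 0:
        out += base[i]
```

i=0: add 'h' → 'h'
i=1: skip
i=2: add 'b' → 'hb'
i=3: skip
i=4: add 'f' → 'hbf'
i=5: skip
i=6: add 'l' → 'hbfl'

'hbfl'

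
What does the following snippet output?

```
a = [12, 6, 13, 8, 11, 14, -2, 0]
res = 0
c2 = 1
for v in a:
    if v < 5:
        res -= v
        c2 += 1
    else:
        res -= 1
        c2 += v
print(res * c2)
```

-268

v=12: not <5, res = 0-1 = -1; c2=13
v=6: not <5, res = (-1)-1 = -2; c2=19
v=13: not <5, res = (-2)-1 = -3; c2=32
v=8: not <5, res = (-3)-1 = -4; c2=40
v=11: not <5, res = (-4)-1 = -5; c2=51
v=14: not <5, res = (-5)-1 = -6; c2=65
v=-2: <5, res = (-6)-(-2) = -4; c2=66
v=0: <5, res = (-4)-0 = -4; c2=67
res*c2 = (-4)*67 = -268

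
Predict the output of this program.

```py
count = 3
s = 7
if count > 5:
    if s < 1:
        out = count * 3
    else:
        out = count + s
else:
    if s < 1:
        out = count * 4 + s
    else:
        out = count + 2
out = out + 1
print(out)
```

count=3, s=7
count > 5 is False; s < 1 is False
→ out = count + 2 = 5
out = 5+1 = 6

6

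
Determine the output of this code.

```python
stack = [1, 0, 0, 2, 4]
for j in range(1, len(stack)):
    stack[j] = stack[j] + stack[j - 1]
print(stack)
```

j=1: stack[1] = 0+1 = 1 → [1, 1, 0, 2, 4]
j=2: stack[2] = 0+1 = 1 → [1, 1, 1, 2, 4]
j=3: stack[3] = 2+1 = 3 → [1, 1, 1, 3, 4]
j=4: stack[4] = 4+3 = 7 → [1, 1, 1, 3, 7]

[1, 1, 1, 3, 7]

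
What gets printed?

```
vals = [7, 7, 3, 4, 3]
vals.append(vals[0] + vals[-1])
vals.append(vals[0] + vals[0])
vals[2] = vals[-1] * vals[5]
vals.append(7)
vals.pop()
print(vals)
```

append vals[0]+vals[-1] = 7+3 = 10 → [7, 7, 3, 4, 3, 10]
append vals[0]+vals[0] = 7+7 = 14 → [7, 7, 3, 4, 3, 10, 14]
vals[2] = vals[-1]*vals[5] = 14*10 = 140 → [7, 7, 140, 4, 3, 10, 14]
append 7 → [7, 7, 140, 4, 3, 10, 14, 7]
pop() removes 7 → [7, 7, 140, 4, 3, 10, 14]

[7, 7, 140, 4, 3, 10, 14]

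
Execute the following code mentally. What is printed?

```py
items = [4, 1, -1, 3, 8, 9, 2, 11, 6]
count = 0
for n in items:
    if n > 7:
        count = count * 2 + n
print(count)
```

61

n=4: not >7
n=1: not >7
n=-1: not >7
n=3: not >7
n=8: >7, count = 0*2+8 = 8
n=9: >7, count = 8*2+9 = 25
n=2: not >7
n=11: >7, count = 25*2+11 = 61
n=6: not >7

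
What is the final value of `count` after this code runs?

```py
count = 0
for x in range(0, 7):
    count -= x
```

x=0: count = 0-0 = 0
x=1: count = 0-1 = -1
x=2: count = (-1)-2 = -3
x=3: count = (-3)-3 = -6
x=4: count = (-6)-4 = -10
x=5: count = (-10)-5 = -15
x=6: count = (-15)-6 = -21

-21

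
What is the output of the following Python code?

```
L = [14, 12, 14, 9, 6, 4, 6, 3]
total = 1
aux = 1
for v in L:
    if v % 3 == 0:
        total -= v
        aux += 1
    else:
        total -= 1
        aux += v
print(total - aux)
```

-76

v=14: not %3==0, total = 1-1 = 0; aux=15
v=12: %3==0, total = 0-12 = -12; aux=16
v=14: not %3==0, total = (-12)-1 = -13; aux=30
v=9: %3==0, total = (-13)-9 = -22; aux=31
v=6: %3==0, total = (-22)-6 = -28; aux=32
v=4: not %3==0, total = (-28)-1 = -29; aux=36
v=6: %3==0, total = (-29)-6 = -35; aux=37
v=3: %3==0, total = (-35)-3 = -38; aux=38
total-aux = (-38)-38 = -76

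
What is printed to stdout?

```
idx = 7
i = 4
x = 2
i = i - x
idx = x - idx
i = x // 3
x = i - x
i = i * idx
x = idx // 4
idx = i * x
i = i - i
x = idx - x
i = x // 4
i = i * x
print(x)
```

2

i = 4-2 = 2
idx = 2-7 = -5
i = 2//3 = 0
x = 0-2 = -2
i = 0*(-5) = 0
x = (-5)//4 = -2
idx = 0*(-2) = 0
i = 0-0 = 0
x = 0-(-2) = 2
i = 2//4 = 0
i = 0*2 = 0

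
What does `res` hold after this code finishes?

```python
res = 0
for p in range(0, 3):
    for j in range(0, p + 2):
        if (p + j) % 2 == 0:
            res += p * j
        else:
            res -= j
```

-2

p=0,j=0: even sum, res = 0+0 = 0
p=0,j=1: odd sum, res = 0-1 = -1
p=1,j=0: odd sum, res = (-1)-0 = -1
p=1,j=1: even sum, res = (-1)+1 = 0
p=1,j=2: odd sum, res = 0-2 = -2
p=2,j=0: even sum, res = (-2)+0 = -2
p=2,j=1: odd sum, res = (-2)-1 = -3
p=2,j=2: even sum, res = (-3)+4 = 1
p=2,j=3: odd sum, res = 1-3 = -2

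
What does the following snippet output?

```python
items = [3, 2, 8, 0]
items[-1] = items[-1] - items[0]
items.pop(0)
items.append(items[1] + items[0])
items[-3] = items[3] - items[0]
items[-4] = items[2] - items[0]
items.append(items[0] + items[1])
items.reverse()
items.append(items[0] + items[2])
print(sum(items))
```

items[-1] = items[-1]-items[0] = 0-3 = -3 → [3, 2, 8, -3]
pop(0) removes 3 → [2, 8, -3]
append items[1]+items[0] = 8+2 = 10 → [2, 8, -3, 10]
items[-3] = items[3]-items[0] = 10-2 = 8 → [2, 8, -3, 10]
items[-4] = items[2]-items[0] = (-3)-2 = -5 → [-5, 8, -3, 10]
append items[0]+items[1] = (-5)+8 = 3 → [-5, 8, -3, 10, 3]
reverse → [3, 10, -3, 8, -5]
append items[0]+items[2] = 3+(-3) = 0 → [3, 10, -3, 8, -5, 0]
sum = 13

13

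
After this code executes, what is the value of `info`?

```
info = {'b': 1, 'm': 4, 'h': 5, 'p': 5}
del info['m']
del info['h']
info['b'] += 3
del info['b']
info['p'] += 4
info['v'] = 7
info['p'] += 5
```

{'p': 14, 'v': 7}

del 'm' → {'b': 1, 'h': 5, 'p': 5}
del 'h' → {'b': 1, 'p': 5}
info['b'] = 1+3 = 4 → {'b': 4, 'p': 5}
del 'b' → {'p': 5}
info['p'] = 5+4 = 9 → {'p': 9}
info['v'] = 7 → {'p': 9, 'v': 7}
info['p'] = 9+5 = 14 → {'p': 14, 'v': 7}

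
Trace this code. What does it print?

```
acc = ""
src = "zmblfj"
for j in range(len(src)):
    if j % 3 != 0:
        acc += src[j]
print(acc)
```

mbfj

j=0: skip
j=1: add 'm' → 'm'
j=2: add 'b' → 'mb'
j=3: skip
j=4: add 'f' → 'mbf'
j=5: add 'j' → 'mbfj'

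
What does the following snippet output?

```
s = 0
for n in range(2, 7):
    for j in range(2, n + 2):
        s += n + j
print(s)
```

165

n=2,j=2: s = 0+4 = 4
n=2,j=3: s = 4+5 = 9
n=3,j=2: s = 9+5 = 14
n=3,j=3: s = 14+6 = 20
n=3,j=4: s = 20+7 = 27
n=4,j=2: s = 27+6 = 33
n=4,j=3: s = 33+7 = 40
n=4,j=4: s = 40+8 = 48
n=4,j=5: s = 48+9 = 57
n=5,j=2: s = 57+7 = 64
n=5,j=3: s = 64+8 = 72
n=5,j=4: s = 72+9 = 81
n=5,j=5: s = 81+10 = 91
n=5,j=6: s = 91+11 = 102
n=6,j=2: s = 102+8 = 110
n=6,j=3: s = 110+9 = 119
n=6,j=4: s = 119+10 = 129
n=6,j=5: s = 129+11 = 140
n=6,j=6: s = 140+12 = 152
n=6,j=7: s = 152+13 = 165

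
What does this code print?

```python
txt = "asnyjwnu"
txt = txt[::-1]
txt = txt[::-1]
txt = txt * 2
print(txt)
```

reverse → 'unwjynsa'
reverse → 'asnyjwnu'
repeat ×2 → 'asnyjwnuasnyjwnu'

asnyjwnuasnyjwnu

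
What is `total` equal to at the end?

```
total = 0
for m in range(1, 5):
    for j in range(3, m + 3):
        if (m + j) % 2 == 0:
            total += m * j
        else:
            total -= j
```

60

m=1,j=3: even sum, total = 0+3 = 3
m=2,j=3: odd sum, total = 3-3 = 0
m=2,j=4: even sum, total = 0+8 = 8
m=3,j=3: even sum, total = 8+9 = 17
m=3,j=4: odd sum, total = 17-4 = 13
m=3,j=5: even sum, total = 13+15 = 28
m=4,j=3: odd sum, total = 28-3 = 25
m=4,j=4: even sum, total = 25+16 = 41
m=4,j=5: odd sum, total = 41-5 = 36
m=4,j=6: even sum, total = 36+24 = 60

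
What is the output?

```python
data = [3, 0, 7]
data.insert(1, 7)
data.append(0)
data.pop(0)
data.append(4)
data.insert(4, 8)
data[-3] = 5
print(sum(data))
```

31

insert 7 at 1 → [3, 7, 0, 7]
append 0 → [3, 7, 0, 7, 0]
pop(0) removes 3 → [7, 0, 7, 0]
append 4 → [7, 0, 7, 0, 4]
insert 8 at 4 → [7, 0, 7, 0, 8, 4]
data[-3] = 5 → [7, 0, 7, 5, 8, 4]
sum = 31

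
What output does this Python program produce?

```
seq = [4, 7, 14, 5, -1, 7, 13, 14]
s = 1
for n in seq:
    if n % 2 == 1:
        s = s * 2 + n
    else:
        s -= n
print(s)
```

n=4: not odd, s = 1-4 = -3
n=7: odd, s = (-3)*2+7 = 1
n=14: not odd, s = 1-14 = -13
n=5: odd, s = (-13)*2+5 = -21
n=-1: odd, s = (-21)*2+(-1) = -43
n=7: odd, s = (-43)*2+7 = -79
n=13: odd, s = (-79)*2+13 = -145
n=14: not odd, s = (-145)-14 = -159

-159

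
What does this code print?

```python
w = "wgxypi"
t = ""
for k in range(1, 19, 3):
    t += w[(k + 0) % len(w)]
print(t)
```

k=1: add w[1]='g' → 'g'
k=4: add w[4]='p' → 'gp'
k=7: add w[1]='g' → 'gpg'
k=10: add w[4]='p' → 'gpgp'
k=13: add w[1]='g' → 'gpgpg'
k=16: add w[4]='p' → 'gpgpgp'

gpgpgp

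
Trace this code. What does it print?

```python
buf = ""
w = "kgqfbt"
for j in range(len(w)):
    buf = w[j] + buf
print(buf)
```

j=0: prepend 'k' → 'k'
j=1: prepend 'g' → 'gk'
j=2: prepend 'q' → 'qgk'
j=3: prepend 'f' → 'fqgk'
j=4: prepend 'b' → 'bfqgk'
j=5: prepend 't' → 'tbfqgk'

tbfqgk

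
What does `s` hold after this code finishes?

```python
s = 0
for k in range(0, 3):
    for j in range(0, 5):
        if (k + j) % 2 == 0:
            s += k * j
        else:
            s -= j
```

k=0,j=0: even sum, s = 0+0 = 0
k=0,j=1: odd sum, s = 0-1 = -1
k=0,j=2: even sum, s = (-1)+0 = -1
k=0,j=3: odd sum, s = (-1)-3 = -4
k=0,j=4: even sum, s = (-4)+0 = -4
k=1,j=0: odd sum, s = (-4)-0 = -4
k=1,j=1: even sum, s = (-4)+1 = -3
k=1,j=2: odd sum, s = (-3)-2 = -5
k=1,j=3: even sum, s = (-5)+3 = -2
k=1,j=4: odd sum, s = (-2)-4 = -6
k=2,j=0: even sum, s = (-6)+0 = -6
k=2,j=1: odd sum, s = (-6)-1 = -7
k=2,j=2: even sum, s = (-7)+4 = -3
k=2,j=3: odd sum, s = (-3)-3 = -6
k=2,j=4: even sum, s = (-6)+8 = 2

2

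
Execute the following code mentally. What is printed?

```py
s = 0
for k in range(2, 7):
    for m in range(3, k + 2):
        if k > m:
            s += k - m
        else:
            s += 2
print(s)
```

28

k=2,m=3: not 2>3, s = 0+2 = 2
k=3,m=3: not 3>3, s = 2+2 = 4
k=3,m=4: not 3>4, s = 4+2 = 6
k=4,m=3: 4>3, s = 6+1 = 7
k=4,m=4: not 4>4, s = 7+2 = 9
k=4,m=5: not 4>5, s = 9+2 = 11
k=5,m=3: 5>3, s = 11+2 = 13
k=5,m=4: 5>4, s = 13+1 = 14
k=5,m=5: not 5>5, s = 14+2 = 16
k=5,m=6: not 5>6, s = 16+2 = 18
k=6,m=3: 6>3, s = 18+3 = 21
k=6,m=4: 6>4, s = 21+2 = 23
k=6,m=5: 6>5, s = 23+1 = 24
k=6,m=6: not 6>6, s = 24+2 = 26
k=6,m=7: not 6>7, s = 26+2 = 28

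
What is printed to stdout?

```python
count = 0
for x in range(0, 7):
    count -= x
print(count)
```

-21

x=0: count = 0-0 = 0
x=1: count = 0-1 = -1
x=2: count = (-1)-2 = -3
x=3: count = (-3)-3 = -6
x=4: count = (-6)-4 = -10
x=5: count = (-10)-5 = -15
x=6: count = (-15)-6 = -21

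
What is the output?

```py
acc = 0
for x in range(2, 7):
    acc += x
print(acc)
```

20

x=2: acc = 0+2 = 2
x=3: acc = 2+3 = 5
x=4: acc = 5+4 = 9
x=5: acc = 9+5 = 14
x=6: acc = 14+6 = 20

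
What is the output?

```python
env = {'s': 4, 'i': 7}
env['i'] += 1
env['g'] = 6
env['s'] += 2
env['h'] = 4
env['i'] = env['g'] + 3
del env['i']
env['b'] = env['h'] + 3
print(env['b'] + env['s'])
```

env['i'] = 7+1 = 8 → {'s': 4, 'i': 8}
env['g'] = 6 → {'s': 4, 'i': 8, 'g': 6}
env['s'] = 4+2 = 6 → {'s': 6, 'i': 8, 'g': 6}
env['h'] = 4 → {'s': 6, 'i': 8, 'g': 6, 'h': 4}
env['i'] = env['g']+3 = 9 → {'s': 6, 'i': 9, 'g': 6, 'h': 4}
del 'i' → {'s': 6, 'g': 6, 'h': 4}
env['b'] = env['h']+3 = 7 → {'s': 6, 'g': 6, 'h': 4, 'b': 7}
env['b']+env['s'] = 7+6 = 13

13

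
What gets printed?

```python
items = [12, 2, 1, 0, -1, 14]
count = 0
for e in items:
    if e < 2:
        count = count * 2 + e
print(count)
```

e=12: not <2
e=2: not <2
e=1: <2, count = 0*2+1 = 1
e=0: <2, count = 1*2+0 = 2
e=-1: <2, count = 2*2+(-1) = 3
e=14: not <2

3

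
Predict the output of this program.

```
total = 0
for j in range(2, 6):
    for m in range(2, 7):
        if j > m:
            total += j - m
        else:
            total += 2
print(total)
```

38

j=2,m=2: not 2>2, total = 0+2 = 2
j=2,m=3: not 2>3, total = 2+2 = 4
j=2,m=4: not 2>4, total = 4+2 = 6
j=2,m=5: not 2>5, total = 6+2 = 8
j=2,m=6: not 2>6, total = 8+2 = 10
j=3,m=2: 3>2, total = 10+1 = 11
j=3,m=3: not 3>3, total = 11+2 = 13
j=3,m=4: not 3>4, total = 13+2 = 15
j=3,m=5: not 3>5, total = 15+2 = 17
j=3,m=6: not 3>6, total = 17+2 = 19
j=4,m=2: 4>2, total = 19+2 = 21
j=4,m=3: 4>3, total = 21+1 = 22
j=4,m=4: not 4>4, total = 22+2 = 24
j=4,m=5: not 4>5, total = 24+2 = 26
j=4,m=6: not 4>6, total = 26+2 = 28
j=5,m=2: 5>2, total = 28+3 = 31
j=5,m=3: 5>3, total = 31+2 = 33
j=5,m=4: 5>4, total = 33+1 = 34
j=5,m=5: not 5>5, total = 34+2 = 36
j=5,m=6: not 5>6, total = 36+2 = 38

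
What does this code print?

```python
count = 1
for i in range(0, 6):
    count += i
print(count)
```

i=0: count = 1+0 = 1
i=1: count = 1+1 = 2
i=2: count = 2+2 = 4
i=3: count = 4+3 = 7
i=4: count = 7+4 = 11
i=5: count = 11+5 = 16

16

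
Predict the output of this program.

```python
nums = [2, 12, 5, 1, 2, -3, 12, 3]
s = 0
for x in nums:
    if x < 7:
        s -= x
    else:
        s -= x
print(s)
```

x=2: <7, s = 0-2 = -2
x=12: not <7, s = (-2)-12 = -14
x=5: <7, s = (-14)-5 = -19
x=1: <7, s = (-19)-1 = -20
x=2: <7, s = (-20)-2 = -22
x=-3: <7, s = (-22)-(-3) = -19
x=12: not <7, s = (-19)-12 = -31
x=3: <7, s = (-31)-3 = -34

-34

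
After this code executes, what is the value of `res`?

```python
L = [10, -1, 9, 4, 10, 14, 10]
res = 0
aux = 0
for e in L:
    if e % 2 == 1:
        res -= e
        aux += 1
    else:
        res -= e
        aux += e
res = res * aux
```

e=10: not odd, res = 0-10 = -10; aux=10
e=-1: odd, res = (-10)-(-1) = -9; aux=11
e=9: odd, res = (-9)-9 = -18; aux=12
e=4: not odd, res = (-18)-4 = -22; aux=16
e=10: not odd, res = (-22)-10 = -32; aux=26
e=14: not odd, res = (-32)-14 = -46; aux=40
e=10: not odd, res = (-46)-10 = -56; aux=50
res*aux = (-56)*50 = -2800

-2800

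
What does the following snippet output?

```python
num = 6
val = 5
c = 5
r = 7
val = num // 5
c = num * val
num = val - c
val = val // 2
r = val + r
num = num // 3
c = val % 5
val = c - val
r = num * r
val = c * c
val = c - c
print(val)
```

val = 6//5 = 1
c = 6*1 = 6
num = 1-6 = -5
val = 1//2 = 0
r = 0+7 = 7
num = (-5)//3 = -2
c = 0%5 = 0
val = 0-0 = 0
r = (-2)*7 = -14
val = 0*0 = 0
val = 0-0 = 0

0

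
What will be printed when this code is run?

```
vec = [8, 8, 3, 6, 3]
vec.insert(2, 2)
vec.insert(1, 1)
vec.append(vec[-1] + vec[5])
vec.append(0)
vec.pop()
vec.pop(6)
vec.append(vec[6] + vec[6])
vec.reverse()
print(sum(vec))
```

insert 2 at 2 → [8, 8, 2, 3, 6, 3]
insert 1 at 1 → [8, 1, 8, 2, 3, 6, 3]
append vec[-1]+vec[5] = 3+6 = 9 → [8, 1, 8, 2, 3, 6, 3, 9]
append 0 → [8, 1, 8, 2, 3, 6, 3, 9, 0]
pop() removes 0 → [8, 1, 8, 2, 3, 6, 3, 9]
pop(6) removes 3 → [8, 1, 8, 2, 3, 6, 9]
append vec[6]+vec[6] = 9+9 = 18 → [8, 1, 8, 2, 3, 6, 9, 18]
reverse → [18, 9, 6, 3, 2, 8, 1, 8]
sum = 55

55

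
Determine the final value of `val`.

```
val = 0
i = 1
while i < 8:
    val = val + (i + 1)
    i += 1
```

i=1: val = 0+2 = 2
i=2: val = 2+3 = 5
i=3: val = 5+4 = 9
i=4: val = 9+5 = 14
i=5: val = 14+6 = 20
i=6: val = 20+7 = 27
i=7: val = 27+8 = 35

35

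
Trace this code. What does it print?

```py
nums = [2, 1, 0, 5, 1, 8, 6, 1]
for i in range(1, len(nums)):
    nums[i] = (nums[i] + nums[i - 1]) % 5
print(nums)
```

i=1: nums[1] = (1+2)%5 = 3 → [2, 3, 0, 5, 1, 8, 6, 1]
i=2: nums[2] = (0+3)%5 = 3 → [2, 3, 3, 5, 1, 8, 6, 1]
i=3: nums[3] = (5+3)%5 = 3 → [2, 3, 3, 3, 1, 8, 6, 1]
i=4: nums[4] = (1+3)%5 = 4 → [2, 3, 3, 3, 4, 8, 6, 1]
i=5: nums[5] = (8+4)%5 = 2 → [2, 3, 3, 3, 4, 2, 6, 1]
i=6: nums[6] = (6+2)%5 = 3 → [2, 3, 3, 3, 4, 2, 3, 1]
i=7: nums[7] = (1+3)%5 = 4 → [2, 3, 3, 3, 4, 2, 3, 4]

[2, 3, 3, 3, 4, 2, 3, 4]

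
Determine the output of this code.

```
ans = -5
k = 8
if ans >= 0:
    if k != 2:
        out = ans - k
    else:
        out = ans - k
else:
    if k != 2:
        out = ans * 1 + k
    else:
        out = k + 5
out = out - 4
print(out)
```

-1

ans=-5, k=8
ans >= 0 is False; k != 2 is True
→ out = ans * 1 + k = 3
out = 3-4 = -1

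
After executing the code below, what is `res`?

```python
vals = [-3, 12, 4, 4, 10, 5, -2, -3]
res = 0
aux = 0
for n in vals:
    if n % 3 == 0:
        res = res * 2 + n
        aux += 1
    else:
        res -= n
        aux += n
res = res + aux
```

-9

n=-3: %3==0, res = 0*2+(-3) = -3; aux=1
n=12: %3==0, res = (-3)*2+12 = 6; aux=2
n=4: not %3==0, res = 6-4 = 2; aux=6
n=4: not %3==0, res = 2-4 = -2; aux=10
n=10: not %3==0, res = (-2)-10 = -12; aux=20
n=5: not %3==0, res = (-12)-5 = -17; aux=25
n=-2: not %3==0, res = (-17)-(-2) = -15; aux=23
n=-3: %3==0, res = (-15)*2+(-3) = -33; aux=24
res+aux = (-33)+24 = -9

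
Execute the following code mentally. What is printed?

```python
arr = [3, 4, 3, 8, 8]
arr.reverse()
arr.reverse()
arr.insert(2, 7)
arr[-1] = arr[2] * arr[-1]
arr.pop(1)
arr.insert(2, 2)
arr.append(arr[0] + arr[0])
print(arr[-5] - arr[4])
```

-6

reverse → [8, 8, 3, 4, 3]
reverse → [3, 4, 3, 8, 8]
insert 7 at 2 → [3, 4, 7, 3, 8, 8]
arr[-1] = arr[2]*arr[-1] = 7*8 = 56 → [3, 4, 7, 3, 8, 56]
pop(1) removes 4 → [3, 7, 3, 8, 56]
insert 2 at 2 → [3, 7, 2, 3, 8, 56]
append arr[0]+arr[0] = 3+3 = 6 → [3, 7, 2, 3, 8, 56, 6]
arr[-5]-arr[4] = 2-8 = -6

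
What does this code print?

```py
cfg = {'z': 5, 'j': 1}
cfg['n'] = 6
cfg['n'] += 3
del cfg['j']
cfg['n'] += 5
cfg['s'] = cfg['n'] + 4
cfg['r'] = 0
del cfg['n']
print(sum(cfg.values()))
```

23

cfg['n'] = 6 → {'z': 5, 'j': 1, 'n': 6}
cfg['n'] = 6+3 = 9 → {'z': 5, 'j': 1, 'n': 9}
del 'j' → {'z': 5, 'n': 9}
cfg['n'] = 9+5 = 14 → {'z': 5, 'n': 14}
cfg['s'] = cfg['n']+4 = 18 → {'z': 5, 'n': 14, 's': 18}
cfg['r'] = 0 → {'z': 5, 'n': 14, 's': 18, 'r': 0}
del 'n' → {'z': 5, 's': 18, 'r': 0}
sum of values = 23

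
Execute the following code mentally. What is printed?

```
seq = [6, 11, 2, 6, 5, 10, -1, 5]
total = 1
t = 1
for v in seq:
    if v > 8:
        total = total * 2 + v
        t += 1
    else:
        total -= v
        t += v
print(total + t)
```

v=6: not >8, total = 1-6 = -5; t=7
v=11: >8, total = (-5)*2+11 = 1; t=8
v=2: not >8, total = 1-2 = -1; t=10
v=6: not >8, total = (-1)-6 = -7; t=16
v=5: not >8, total = (-7)-5 = -12; t=21
v=10: >8, total = (-12)*2+10 = -14; t=22
v=-1: not >8, total = (-14)-(-1) = -13; t=21
v=5: not >8, total = (-13)-5 = -18; t=26
total+t = (-18)+26 = 8

8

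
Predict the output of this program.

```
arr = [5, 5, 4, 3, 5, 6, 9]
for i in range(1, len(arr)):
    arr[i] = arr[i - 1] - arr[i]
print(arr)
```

[5, 0, -4, -7, -12, -18, -27]

i=1: arr[1] = 5-5 = 0 → [5, 0, 4, 3, 5, 6, 9]
i=2: arr[2] = 0-4 = -4 → [5, 0, -4, 3, 5, 6, 9]
i=3: arr[3] = (-4)-3 = -7 → [5, 0, -4, -7, 5, 6, 9]
i=4: arr[4] = (-7)-5 = -12 → [5, 0, -4, -7, -12, 6, 9]
i=5: arr[5] = (-12)-6 = -18 → [5, 0, -4, -7, -12, -18, 9]
i=6: arr[6] = (-18)-9 = -27 → [5, 0, -4, -7, -12, -18, -27]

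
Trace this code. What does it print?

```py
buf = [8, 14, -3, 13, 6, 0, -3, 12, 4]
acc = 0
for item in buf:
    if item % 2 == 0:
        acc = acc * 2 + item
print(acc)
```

556

item=8: even, acc = 0*2+8 = 8
item=14: even, acc = 8*2+14 = 30
item=-3: not even
item=13: not even
item=6: even, acc = 30*2+6 = 66
item=0: even, acc = 66*2+0 = 132
item=-3: not even
item=12: even, acc = 132*2+12 = 276
item=4: even, acc = 276*2+4 = 556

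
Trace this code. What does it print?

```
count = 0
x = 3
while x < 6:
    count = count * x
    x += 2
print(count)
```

0

x=3: count = 0*3 = 0
x=5: count = 0*5 = 0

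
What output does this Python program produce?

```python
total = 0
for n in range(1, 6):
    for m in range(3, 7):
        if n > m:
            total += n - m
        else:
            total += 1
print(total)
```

21

n=1,m=3: not 1>3, total = 0+1 = 1
n=1,m=4: not 1>4, total = 1+1 = 2
n=1,m=5: not 1>5, total = 2+1 = 3
n=1,m=6: not 1>6, total = 3+1 = 4
n=2,m=3: not 2>3, total = 4+1 = 5
n=2,m=4: not 2>4, total = 5+1 = 6
n=2,m=5: not 2>5, total = 6+1 = 7
n=2,m=6: not 2>6, total = 7+1 = 8
n=3,m=3: not 3>3, total = 8+1 = 9
n=3,m=4: not 3>4, total = 9+1 = 10
n=3,m=5: not 3>5, total = 10+1 = 11
n=3,m=6: not 3>6, total = 11+1 = 12
n=4,m=3: 4>3, total = 12+1 = 13
n=4,m=4: not 4>4, total = 13+1 = 14
n=4,m=5: not 4>5, total = 14+1 = 15
n=4,m=6: not 4>6, total = 15+1 = 16
n=5,m=3: 5>3, total = 16+2 = 18
n=5,m=4: 5>4, total = 18+1 = 19
n=5,m=5: not 5>5, total = 19+1 = 20
n=5,m=6: not 5>6, total = 20+1 = 21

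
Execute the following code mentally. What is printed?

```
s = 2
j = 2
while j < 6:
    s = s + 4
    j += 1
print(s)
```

18

j=2: s = 2+4 = 6
j=3: s = 6+4 = 10
j=4: s = 10+4 = 14
j=5: s = 14+4 = 18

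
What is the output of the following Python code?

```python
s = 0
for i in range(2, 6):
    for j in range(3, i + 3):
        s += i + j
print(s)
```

116

i=2,j=3: s = 0+5 = 5
i=2,j=4: s = 5+6 = 11
i=3,j=3: s = 11+6 = 17
i=3,j=4: s = 17+7 = 24
i=3,j=5: s = 24+8 = 32
i=4,j=3: s = 32+7 = 39
i=4,j=4: s = 39+8 = 47
i=4,j=5: s = 47+9 = 56
i=4,j=6: s = 56+10 = 66
i=5,j=3: s = 66+8 = 74
i=5,j=4: s = 74+9 = 83
i=5,j=5: s = 83+10 = 93
i=5,j=6: s = 93+11 = 104
i=5,j=7: s = 104+12 = 116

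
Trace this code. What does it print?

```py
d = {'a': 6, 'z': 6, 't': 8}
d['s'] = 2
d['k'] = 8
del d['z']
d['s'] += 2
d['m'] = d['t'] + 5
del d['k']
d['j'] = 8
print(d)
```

{'a': 6, 't': 8, 's': 4, 'm': 13, 'j': 8}

d['s'] = 2 → {'a': 6, 'z': 6, 't': 8, 's': 2}
d['k'] = 8 → {'a': 6, 'z': 6, 't': 8, 's': 2, 'k': 8}
del 'z' → {'a': 6, 't': 8, 's': 2, 'k': 8}
d['s'] = 2+2 = 4 → {'a': 6, 't': 8, 's': 4, 'k': 8}
d['m'] = d['t']+5 = 13 → {'a': 6, 't': 8, 's': 4, 'k': 8, 'm': 13}
del 'k' → {'a': 6, 't': 8, 's': 4, 'm': 13}
d['j'] = 8 → {'a': 6, 't': 8, 's': 4, 'm': 13, 'j': 8}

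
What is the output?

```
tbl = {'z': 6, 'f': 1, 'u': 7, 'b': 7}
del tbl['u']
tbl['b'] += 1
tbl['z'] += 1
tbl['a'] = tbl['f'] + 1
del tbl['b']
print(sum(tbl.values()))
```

del 'u' → {'z': 6, 'f': 1, 'b': 7}
tbl['b'] = 7+1 = 8 → {'z': 6, 'f': 1, 'b': 8}
tbl['z'] = 6+1 = 7 → {'z': 7, 'f': 1, 'b': 8}
tbl['a'] = tbl['f']+1 = 2 → {'z': 7, 'f': 1, 'b': 8, 'a': 2}
del 'b' → {'z': 7, 'f': 1, 'a': 2}
sum of values = 10

10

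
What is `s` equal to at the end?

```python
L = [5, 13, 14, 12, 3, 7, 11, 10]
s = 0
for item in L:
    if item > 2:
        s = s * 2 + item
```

item=5: >2, s = 0*2+5 = 5
item=13: >2, s = 5*2+13 = 23
item=14: >2, s = 23*2+14 = 60
item=12: >2, s = 60*2+12 = 132
item=3: >2, s = 132*2+3 = 267
item=7: >2, s = 267*2+7 = 541
item=11: >2, s = 541*2+11 = 1093
item=10: >2, s = 1093*2+10 = 2196

2196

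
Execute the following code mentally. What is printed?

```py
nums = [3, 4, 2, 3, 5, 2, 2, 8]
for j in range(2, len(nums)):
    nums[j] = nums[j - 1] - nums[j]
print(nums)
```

[3, 4, 2, -1, -6, -8, -10, -18]

j=2: nums[2] = 4-2 = 2 → [3, 4, 2, 3, 5, 2, 2, 8]
j=3: nums[3] = 2-3 = -1 → [3, 4, 2, -1, 5, 2, 2, 8]
j=4: nums[4] = (-1)-5 = -6 → [3, 4, 2, -1, -6, 2, 2, 8]
j=5: nums[5] = (-6)-2 = -8 → [3, 4, 2, -1, -6, -8, 2, 8]
j=6: nums[6] = (-8)-2 = -10 → [3, 4, 2, -1, -6, -8, -10, 8]
j=7: nums[7] = (-10)-8 = -18 → [3, 4, 2, -1, -6, -8, -10, -18]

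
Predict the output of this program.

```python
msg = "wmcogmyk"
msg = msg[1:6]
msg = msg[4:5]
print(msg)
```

slice [1:6] → 'mcogm'
slice [4:5] → 'm'

m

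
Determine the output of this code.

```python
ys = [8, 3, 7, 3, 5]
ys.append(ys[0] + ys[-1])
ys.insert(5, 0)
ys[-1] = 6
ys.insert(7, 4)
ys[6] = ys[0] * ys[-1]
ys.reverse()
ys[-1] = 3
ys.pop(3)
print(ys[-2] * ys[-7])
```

append ys[0]+ys[-1] = 8+5 = 13 → [8, 3, 7, 3, 5, 13]
insert 0 at 5 → [8, 3, 7, 3, 5, 0, 13]
ys[-1] = 6 → [8, 3, 7, 3, 5, 0, 6]
insert 4 at 7 → [8, 3, 7, 3, 5, 0, 6, 4]
ys[6] = ys[0]*ys[-1] = 8*4 = 32 → [8, 3, 7, 3, 5, 0, 32, 4]
reverse → [4, 32, 0, 5, 3, 7, 3, 8]
ys[-1] = 3 → [4, 32, 0, 5, 3, 7, 3, 3]
pop(3) removes 5 → [4, 32, 0, 3, 7, 3, 3]
ys[-2]*ys[-7] = 3*4 = 12

12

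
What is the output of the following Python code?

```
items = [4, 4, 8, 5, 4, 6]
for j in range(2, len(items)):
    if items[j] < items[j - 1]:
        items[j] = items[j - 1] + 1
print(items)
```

j=2: 8>=4, unchanged → [4, 4, 8, 5, 4, 6]
j=3: 5<8, items[3] = 8+1 = 9 → [4, 4, 8, 9, 4, 6]
j=4: 4<9, items[4] = 9+1 = 10 → [4, 4, 8, 9, 10, 6]
j=5: 6<10, items[5] = 10+1 = 11 → [4, 4, 8, 9, 10, 11]

[4, 4, 8, 9, 10, 11]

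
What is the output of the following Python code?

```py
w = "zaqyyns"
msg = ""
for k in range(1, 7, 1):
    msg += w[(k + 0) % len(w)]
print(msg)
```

k=1: add w[1]='a' → 'a'
k=2: add w[2]='q' → 'aq'
k=3: add w[3]='y' → 'aqy'
k=4: add w[4]='y' → 'aqyy'
k=5: add w[5]='n' → 'aqyyn'
k=6: add w[6]='s' → 'aqyyns'

aqyyns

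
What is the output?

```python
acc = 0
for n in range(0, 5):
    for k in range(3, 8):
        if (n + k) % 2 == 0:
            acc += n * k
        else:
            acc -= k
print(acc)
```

n=0,k=3: odd sum, acc = 0-3 = -3
n=0,k=4: even sum, acc = (-3)+0 = -3
n=0,k=5: odd sum, acc = (-3)-5 = -8
n=0,k=6: even sum, acc = (-8)+0 = -8
n=0,k=7: odd sum, acc = (-8)-7 = -15
n=1,k=3: even sum, acc = (-15)+3 = -12
n=1,k=4: odd sum, acc = (-12)-4 = -16
n=1,k=5: even sum, acc = (-16)+5 = -11
n=1,k=6: odd sum, acc = (-11)-6 = -17
n=1,k=7: even sum, acc = (-17)+7 = -10
n=2,k=3: odd sum, acc = (-10)-3 = -13
n=2,k=4: even sum, acc = (-13)+8 = -5
n=2,k=5: odd sum, acc = (-5)-5 = -10
n=2,k=6: even sum, acc = (-10)+12 = 2
n=2,k=7: odd sum, acc = 2-7 = -5
n=3,k=3: even sum, acc = (-5)+9 = 4
n=3,k=4: odd sum, acc = 4-4 = 0
n=3,k=5: even sum, acc = 0+15 = 15
n=3,k=6: odd sum, acc = 15-6 = 9
n=3,k=7: even sum, acc = 9+21 = 30
n=4,k=3: odd sum, acc = 30-3 = 27
n=4,k=4: even sum, acc = 27+16 = 43
n=4,k=5: odd sum, acc = 43-5 = 38
n=4,k=6: even sum, acc = 38+24 = 62
n=4,k=7: odd sum, acc = 62-7 = 55

55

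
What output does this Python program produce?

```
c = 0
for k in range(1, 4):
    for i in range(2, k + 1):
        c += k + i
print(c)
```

15

k=2,i=2: c = 0+4 = 4
k=3,i=2: c = 4+5 = 9
k=3,i=3: c = 9+6 = 15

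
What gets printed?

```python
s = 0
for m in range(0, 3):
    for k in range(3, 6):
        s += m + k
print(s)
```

m=0,k=3: s = 0+3 = 3
m=0,k=4: s = 3+4 = 7
m=0,k=5: s = 7+5 = 12
m=1,k=3: s = 12+4 = 16
m=1,k=4: s = 16+5 = 21
m=1,k=5: s = 21+6 = 27
m=2,k=3: s = 27+5 = 32
m=2,k=4: s = 32+6 = 38
m=2,k=5: s = 38+7 = 45

45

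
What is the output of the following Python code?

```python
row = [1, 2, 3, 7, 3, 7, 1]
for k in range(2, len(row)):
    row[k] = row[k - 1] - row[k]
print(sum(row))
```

k=2: row[2] = 2-3 = -1 → [1, 2, -1, 7, 3, 7, 1]
k=3: row[3] = (-1)-7 = -8 → [1, 2, -1, -8, 3, 7, 1]
k=4: row[4] = (-8)-3 = -11 → [1, 2, -1, -8, -11, 7, 1]
k=5: row[5] = (-11)-7 = -18 → [1, 2, -1, -8, -11, -18, 1]
k=6: row[6] = (-18)-1 = -19 → [1, 2, -1, -8, -11, -18, -19]
sum = -54

-54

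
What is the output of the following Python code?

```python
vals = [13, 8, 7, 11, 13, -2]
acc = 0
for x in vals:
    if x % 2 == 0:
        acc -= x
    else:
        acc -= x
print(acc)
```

x=13: not even, acc = 0-13 = -13
x=8: even, acc = (-13)-8 = -21
x=7: not even, acc = (-21)-7 = -28
x=11: not even, acc = (-28)-11 = -39
x=13: not even, acc = (-39)-13 = -52
x=-2: even, acc = (-52)-(-2) = -50

-50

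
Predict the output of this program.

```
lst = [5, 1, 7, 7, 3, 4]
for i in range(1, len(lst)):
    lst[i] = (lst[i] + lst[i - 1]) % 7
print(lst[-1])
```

i=1: lst[1] = (1+5)%7 = 6 → [5, 6, 7, 7, 3, 4]
i=2: lst[2] = (7+6)%7 = 6 → [5, 6, 6, 7, 3, 4]
i=3: lst[3] = (7+6)%7 = 6 → [5, 6, 6, 6, 3, 4]
i=4: lst[4] = (3+6)%7 = 2 → [5, 6, 6, 6, 2, 4]
i=5: lst[5] = (4+2)%7 = 6 → [5, 6, 6, 6, 2, 6]

6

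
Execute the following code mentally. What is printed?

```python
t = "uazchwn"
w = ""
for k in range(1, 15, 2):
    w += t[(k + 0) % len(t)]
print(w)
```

k=1: add t[1]='a' → 'a'
k=3: add t[3]='c' → 'ac'
k=5: add t[5]='w' → 'acw'
k=7: add t[0]='u' → 'acwu'
k=9: add t[2]='z' → 'acwuz'
k=11: add t[4]='h' → 'acwuzh'
k=13: add t[6]='n' → 'acwuzhn'

acwuzhn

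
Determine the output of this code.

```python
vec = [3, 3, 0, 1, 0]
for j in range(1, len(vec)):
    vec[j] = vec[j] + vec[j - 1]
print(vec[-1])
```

7

j=1: vec[1] = 3+3 = 6 → [3, 6, 0, 1, 0]
j=2: vec[2] = 0+6 = 6 → [3, 6, 6, 1, 0]
j=3: vec[3] = 1+6 = 7 → [3, 6, 6, 7, 0]
j=4: vec[4] = 0+7 = 7 → [3, 6, 6, 7, 7]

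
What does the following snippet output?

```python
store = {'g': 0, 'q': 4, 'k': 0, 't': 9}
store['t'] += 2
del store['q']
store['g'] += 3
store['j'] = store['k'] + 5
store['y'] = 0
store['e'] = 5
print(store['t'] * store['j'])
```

55

store['t'] = 9+2 = 11 → {'g': 0, 'q': 4, 'k': 0, 't': 11}
del 'q' → {'g': 0, 'k': 0, 't': 11}
store['g'] = 0+3 = 3 → {'g': 3, 'k': 0, 't': 11}
store['j'] = store['k']+5 = 5 → {'g': 3, 'k': 0, 't': 11, 'j': 5}
store['y'] = 0 → {'g': 3, 'k': 0, 't': 11, 'j': 5, 'y': 0}
store['e'] = 5 → {'g': 3, 'k': 0, 't': 11, 'j': 5, 'y': 0, 'e': 5}
store['t']*store['j'] = 11*5 = 55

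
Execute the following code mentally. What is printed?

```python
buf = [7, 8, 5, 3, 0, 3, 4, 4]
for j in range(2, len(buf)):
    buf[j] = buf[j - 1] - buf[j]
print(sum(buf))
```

j=2: buf[2] = 8-5 = 3 → [7, 8, 3, 3, 0, 3, 4, 4]
j=3: buf[3] = 3-3 = 0 → [7, 8, 3, 0, 0, 3, 4, 4]
j=4: buf[4] = 0-0 = 0 → [7, 8, 3, 0, 0, 3, 4, 4]
j=5: buf[5] = 0-3 = -3 → [7, 8, 3, 0, 0, -3, 4, 4]
j=6: buf[6] = (-3)-4 = -7 → [7, 8, 3, 0, 0, -3, -7, 4]
j=7: buf[7] = (-7)-4 = -11 → [7, 8, 3, 0, 0, -3, -7, -11]
sum = -3

-3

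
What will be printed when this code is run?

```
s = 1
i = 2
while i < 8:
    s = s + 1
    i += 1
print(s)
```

7

i=2: s = 1+1 = 2
i=3: s = 2+1 = 3
i=4: s = 3+1 = 4
i=5: s = 4+1 = 5
i=6: s = 5+1 = 6
i=7: s = 6+1 = 7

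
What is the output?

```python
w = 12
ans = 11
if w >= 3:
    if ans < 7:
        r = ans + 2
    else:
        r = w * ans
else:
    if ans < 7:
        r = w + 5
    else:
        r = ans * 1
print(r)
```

132

w=12, ans=11
w >= 3 is True; ans < 7 is False
→ r = w * ans = 132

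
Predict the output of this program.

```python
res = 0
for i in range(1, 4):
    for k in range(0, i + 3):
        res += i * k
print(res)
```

i=1,k=0: res = 0+0 = 0
i=1,k=1: res = 0+1 = 1
i=1,k=2: res = 1+2 = 3
i=1,k=3: res = 3+3 = 6
i=2,k=0: res = 6+0 = 6
i=2,k=1: res = 6+2 = 8
i=2,k=2: res = 8+4 = 12
i=2,k=3: res = 12+6 = 18
i=2,k=4: res = 18+8 = 26
i=3,k=0: res = 26+0 = 26
i=3,k=1: res = 26+3 = 29
i=3,k=2: res = 29+6 = 35
i=3,k=3: res = 35+9 = 44
i=3,k=4: res = 44+12 = 56
i=3,k=5: res = 56+15 = 71

71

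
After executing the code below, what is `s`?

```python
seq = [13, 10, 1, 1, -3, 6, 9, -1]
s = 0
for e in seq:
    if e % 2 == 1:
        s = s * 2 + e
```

e=13: odd, s = 0*2+13 = 13
e=10: not odd
e=1: odd, s = 13*2+1 = 27
e=1: odd, s = 27*2+1 = 55
e=-3: odd, s = 55*2+(-3) = 107
e=6: not odd
e=9: odd, s = 107*2+9 = 223
e=-1: odd, s = 223*2+(-1) = 445

445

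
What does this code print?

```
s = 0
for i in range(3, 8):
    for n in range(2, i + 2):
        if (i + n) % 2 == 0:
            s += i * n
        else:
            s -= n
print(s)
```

189

i=3,n=2: odd sum, s = 0-2 = -2
i=3,n=3: even sum, s = (-2)+9 = 7
i=3,n=4: odd sum, s = 7-4 = 3
i=4,n=2: even sum, s = 3+8 = 11
i=4,n=3: odd sum, s = 11-3 = 8
i=4,n=4: even sum, s = 8+16 = 24
i=4,n=5: odd sum, s = 24-5 = 19
i=5,n=2: odd sum, s = 19-2 = 17
i=5,n=3: even sum, s = 17+15 = 32
i=5,n=4: odd sum, s = 32-4 = 28
i=5,n=5: even sum, s = 28+25 = 53
i=5,n=6: odd sum, s = 53-6 = 47
i=6,n=2: even sum, s = 47+12 = 59
i=6,n=3: odd sum, s = 59-3 = 56
i=6,n=4: even sum, s = 56+24 = 80
i=6,n=5: odd sum, s = 80-5 = 75
i=6,n=6: even sum, s = 75+36 = 111
i=6,n=7: odd sum, s = 111-7 = 104
i=7,n=2: odd sum, s = 104-2 = 102
i=7,n=3: even sum, s = 102+21 = 123
i=7,n=4: odd sum, s = 123-4 = 119
i=7,n=5: even sum, s = 119+35 = 154
i=7,n=6: odd sum, s = 154-6 = 148
i=7,n=7: even sum, s = 148+49 = 197
i=7,n=8: odd sum, s = 197-8 = 189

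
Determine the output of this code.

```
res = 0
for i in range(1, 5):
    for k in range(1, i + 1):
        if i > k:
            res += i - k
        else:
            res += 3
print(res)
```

i=1,k=1: not 1>1, res = 0+3 = 3
i=2,k=1: 2>1, res = 3+1 = 4
i=2,k=2: not 2>2, res = 4+3 = 7
i=3,k=1: 3>1, res = 7+2 = 9
i=3,k=2: 3>2, res = 9+1 = 10
i=3,k=3: not 3>3, res = 10+3 = 13
i=4,k=1: 4>1, res = 13+3 = 16
i=4,k=2: 4>2, res = 16+2 = 18
i=4,k=3: 4>3, res = 18+1 = 19
i=4,k=4: not 4>4, res = 19+3 = 22

22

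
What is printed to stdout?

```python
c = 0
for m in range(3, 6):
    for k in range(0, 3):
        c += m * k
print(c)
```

36

m=3,k=0: c = 0+0 = 0
m=3,k=1: c = 0+3 = 3
m=3,k=2: c = 3+6 = 9
m=4,k=0: c = 9+0 = 9
m=4,k=1: c = 9+4 = 13
m=4,k=2: c = 13+8 = 21
m=5,k=0: c = 21+0 = 21
m=5,k=1: c = 21+5 = 26
m=5,k=2: c = 26+10 = 36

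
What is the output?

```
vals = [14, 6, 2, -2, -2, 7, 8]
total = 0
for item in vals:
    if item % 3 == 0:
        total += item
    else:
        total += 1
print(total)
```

item=14: not %3==0, total = 0+1 = 1
item=6: %3==0, total = 1+6 = 7
item=2: not %3==0, total = 7+1 = 8
item=-2: not %3==0, total = 8+1 = 9
item=-2: not %3==0, total = 9+1 = 10
item=7: not %3==0, total = 10+1 = 11
item=8: not %3==0, total = 11+1 = 12

12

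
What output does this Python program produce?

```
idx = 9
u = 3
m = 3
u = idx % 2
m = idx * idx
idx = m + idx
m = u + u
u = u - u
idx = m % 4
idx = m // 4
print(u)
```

0

u = 9%2 = 1
m = 9*9 = 81
idx = 81+9 = 90
m = 1+1 = 2
u = 1-1 = 0
idx = 2%4 = 2
idx = 2//4 = 0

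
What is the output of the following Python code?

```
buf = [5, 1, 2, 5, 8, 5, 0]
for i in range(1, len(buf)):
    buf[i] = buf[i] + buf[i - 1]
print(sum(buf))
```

i=1: buf[1] = 1+5 = 6 → [5, 6, 2, 5, 8, 5, 0]
i=2: buf[2] = 2+6 = 8 → [5, 6, 8, 5, 8, 5, 0]
i=3: buf[3] = 5+8 = 13 → [5, 6, 8, 13, 8, 5, 0]
i=4: buf[4] = 8+13 = 21 → [5, 6, 8, 13, 21, 5, 0]
i=5: buf[5] = 5+21 = 26 → [5, 6, 8, 13, 21, 26, 0]
i=6: buf[6] = 0+26 = 26 → [5, 6, 8, 13, 21, 26, 26]
sum = 105

105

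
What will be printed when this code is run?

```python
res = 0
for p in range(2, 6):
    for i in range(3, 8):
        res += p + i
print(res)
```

p=2,i=3: res = 0+5 = 5
p=2,i=4: res = 5+6 = 11
p=2,i=5: res = 11+7 = 18
p=2,i=6: res = 18+8 = 26
p=2,i=7: res = 26+9 = 35
p=3,i=3: res = 35+6 = 41
p=3,i=4: res = 41+7 = 48
p=3,i=5: res = 48+8 = 56
p=3,i=6: res = 56+9 = 65
p=3,i=7: res = 65+10 = 75
p=4,i=3: res = 75+7 = 82
p=4,i=4: res = 82+8 = 90
p=4,i=5: res = 90+9 = 99
p=4,i=6: res = 99+10 = 109
p=4,i=7: res = 109+11 = 120
p=5,i=3: res = 120+8 = 128
p=5,i=4: res = 128+9 = 137
p=5,i=5: res = 137+10 = 147
p=5,i=6: res = 147+11 = 158
p=5,i=7: res = 158+12 = 170

170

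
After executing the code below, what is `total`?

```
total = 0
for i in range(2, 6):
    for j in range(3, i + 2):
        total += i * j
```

i=2,j=3: total = 0+6 = 6
i=3,j=3: total = 6+9 = 15
i=3,j=4: total = 15+12 = 27
i=4,j=3: total = 27+12 = 39
i=4,j=4: total = 39+16 = 55
i=4,j=5: total = 55+20 = 75
i=5,j=3: total = 75+15 = 90
i=5,j=4: total = 90+20 = 110
i=5,j=5: total = 110+25 = 135
i=5,j=6: total = 135+30 = 165

165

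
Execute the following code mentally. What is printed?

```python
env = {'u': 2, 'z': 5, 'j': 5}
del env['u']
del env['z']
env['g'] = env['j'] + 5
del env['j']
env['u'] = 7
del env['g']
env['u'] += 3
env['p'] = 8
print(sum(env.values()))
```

18

del 'u' → {'z': 5, 'j': 5}
del 'z' → {'j': 5}
env['g'] = env['j']+5 = 10 → {'j': 5, 'g': 10}
del 'j' → {'g': 10}
env['u'] = 7 → {'g': 10, 'u': 7}
del 'g' → {'u': 7}
env['u'] = 7+3 = 10 → {'u': 10}
env['p'] = 8 → {'u': 10, 'p': 8}
sum of values = 18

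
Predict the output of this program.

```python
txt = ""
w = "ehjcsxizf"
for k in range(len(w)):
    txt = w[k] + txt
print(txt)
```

k=0: prepend 'e' → 'e'
k=1: prepend 'h' → 'he'
k=2: prepend 'j' → 'jhe'
k=3: prepend 'c' → 'cjhe'
k=4: prepend 's' → 'scjhe'
k=5: prepend 'x' → 'xscjhe'
k=6: prepend 'i' → 'ixscjhe'
k=7: prepend 'z' → 'zixscjhe'
k=8: prepend 'f' → 'fzixscjhe'

fzixscjhe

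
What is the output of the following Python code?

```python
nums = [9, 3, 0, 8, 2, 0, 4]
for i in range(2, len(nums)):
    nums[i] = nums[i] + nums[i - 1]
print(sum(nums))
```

69

i=2: nums[2] = 0+3 = 3 → [9, 3, 3, 8, 2, 0, 4]
i=3: nums[3] = 8+3 = 11 → [9, 3, 3, 11, 2, 0, 4]
i=4: nums[4] = 2+11 = 13 → [9, 3, 3, 11, 13, 0, 4]
i=5: nums[5] = 0+13 = 13 → [9, 3, 3, 11, 13, 13, 4]
i=6: nums[6] = 4+13 = 17 → [9, 3, 3, 11, 13, 13, 17]
sum = 69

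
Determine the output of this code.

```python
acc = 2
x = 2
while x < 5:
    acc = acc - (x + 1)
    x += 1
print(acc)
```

-10

x=2: acc = 2-3 = -1
x=3: acc = (-1)-4 = -5
x=4: acc = (-5)-5 = -10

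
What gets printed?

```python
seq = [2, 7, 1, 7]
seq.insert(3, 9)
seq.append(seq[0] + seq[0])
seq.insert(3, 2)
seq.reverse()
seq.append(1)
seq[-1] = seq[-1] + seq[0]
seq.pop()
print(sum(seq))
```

insert 9 at 3 → [2, 7, 1, 9, 7]
append seq[0]+seq[0] = 2+2 = 4 → [2, 7, 1, 9, 7, 4]
insert 2 at 3 → [2, 7, 1, 2, 9, 7, 4]
reverse → [4, 7, 9, 2, 1, 7, 2]
append 1 → [4, 7, 9, 2, 1, 7, 2, 1]
seq[-1] = seq[-1]+seq[0] = 1+4 = 5 → [4, 7, 9, 2, 1, 7, 2, 5]
pop() removes 5 → [4, 7, 9, 2, 1, 7, 2]
sum = 32

32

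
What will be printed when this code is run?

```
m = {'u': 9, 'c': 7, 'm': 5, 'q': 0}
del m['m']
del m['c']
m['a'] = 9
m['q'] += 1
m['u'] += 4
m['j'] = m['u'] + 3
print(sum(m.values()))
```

39

del 'm' → {'u': 9, 'c': 7, 'q': 0}
del 'c' → {'u': 9, 'q': 0}
m['a'] = 9 → {'u': 9, 'q': 0, 'a': 9}
m['q'] = 0+1 = 1 → {'u': 9, 'q': 1, 'a': 9}
m['u'] = 9+4 = 13 → {'u': 13, 'q': 1, 'a': 9}
m['j'] = m['u']+3 = 16 → {'u': 13, 'q': 1, 'a': 9, 'j': 16}
sum of values = 39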